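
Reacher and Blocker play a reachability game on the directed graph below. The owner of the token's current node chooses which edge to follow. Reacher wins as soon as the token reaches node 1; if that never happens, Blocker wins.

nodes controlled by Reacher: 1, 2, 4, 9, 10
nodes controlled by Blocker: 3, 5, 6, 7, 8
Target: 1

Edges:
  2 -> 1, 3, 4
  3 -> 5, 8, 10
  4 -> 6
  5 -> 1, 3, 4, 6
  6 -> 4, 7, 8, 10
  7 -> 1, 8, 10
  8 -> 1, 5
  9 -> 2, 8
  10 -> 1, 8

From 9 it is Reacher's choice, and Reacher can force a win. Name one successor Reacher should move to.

2

A0 = {1}
A1: add {2, 10} — 2 (Reacher) has 2→1; 10 (Reacher) has 10→1.
A2: add {9} — 9 (Reacher) has 9→2.
A3 = A2; e.g. 3 (Blocker) can still go to 5. Fixed point.
From 9, successor 2 is in the attractor (rank 1); the other successor 8 is not.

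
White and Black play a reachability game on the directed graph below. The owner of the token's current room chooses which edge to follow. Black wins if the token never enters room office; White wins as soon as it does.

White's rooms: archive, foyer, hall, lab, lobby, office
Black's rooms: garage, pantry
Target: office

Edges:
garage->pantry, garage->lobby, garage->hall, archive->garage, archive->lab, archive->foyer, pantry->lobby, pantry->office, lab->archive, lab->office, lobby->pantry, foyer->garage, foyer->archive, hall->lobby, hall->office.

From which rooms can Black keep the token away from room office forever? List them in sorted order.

A0 = {office}
A1: add {hall, lab} — lab (White) has lab→office; hall (White) has hall→office.
A2: add {archive} — archive (White) has archive→lab.
A3: add {foyer} — foyer (White) has foyer→archive.
A4 = A3; e.g. garage (Black) can still go to pantry. Fixed point.
White's attractor = {archive, foyer, hall, lab, office}; Black avoids the target exactly from the complement.

garage, lobby, pantry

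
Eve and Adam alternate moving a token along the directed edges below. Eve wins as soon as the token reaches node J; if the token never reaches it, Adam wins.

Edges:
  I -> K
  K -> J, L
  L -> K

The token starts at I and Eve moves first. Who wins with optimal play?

Track states (vertex, player-to-move).
A0 = {(J,Eve), (J,Adam)}
A1: add {(K,Eve)}.
A2: add {(I,Adam), (L,Adam)}.
A3 = A2; e.g. (I,Eve) stays out. (I,Eve) never enters ⇒ Adam avoids the target.

Adam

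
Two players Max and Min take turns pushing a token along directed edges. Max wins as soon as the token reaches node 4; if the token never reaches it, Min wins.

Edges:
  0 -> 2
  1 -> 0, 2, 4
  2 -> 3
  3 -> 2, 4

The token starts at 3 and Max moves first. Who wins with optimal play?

Track states (vertex, player-to-move).
A0 = {(4,Max), (4,Min)}
A1: add {(1,Max), (3,Max)}.
(3,Max) ∈ A1 ⇒ Max forces the target.

Max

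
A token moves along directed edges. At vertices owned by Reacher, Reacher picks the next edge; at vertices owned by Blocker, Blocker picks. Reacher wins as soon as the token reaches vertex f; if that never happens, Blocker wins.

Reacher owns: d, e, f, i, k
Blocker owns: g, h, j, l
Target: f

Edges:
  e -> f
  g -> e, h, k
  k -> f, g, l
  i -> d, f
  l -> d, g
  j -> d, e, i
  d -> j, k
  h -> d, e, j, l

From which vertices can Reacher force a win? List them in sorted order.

A0 = {f}
A1: add {e, i, k} — e (Reacher) has e→f; i (Reacher) has i→f; k (Reacher) has k→f.
A2: add {d} — d (Reacher) has d→k.
A3: add {j} — j (Blocker): all of {d, e, i} already in.
A4 = A3; e.g. g (Blocker) can still go to h. Fixed point.
Reacher's winning region = {d, e, f, i, j, k}.

d, e, f, i, j, k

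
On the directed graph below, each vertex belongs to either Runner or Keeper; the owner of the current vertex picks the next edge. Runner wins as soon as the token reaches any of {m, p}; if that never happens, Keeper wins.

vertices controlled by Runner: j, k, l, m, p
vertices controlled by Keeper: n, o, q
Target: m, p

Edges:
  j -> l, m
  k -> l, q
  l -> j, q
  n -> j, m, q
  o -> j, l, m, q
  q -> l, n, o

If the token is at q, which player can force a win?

Keeper

A0 = {m, p}
A1: add {j} — j (Runner) has j→m.
A2: add {l} — l (Runner) has l→j.
A3: add {k} — k (Runner) has k→l.
A4 = A3; e.g. n (Keeper) can still go to q. Fixed point.
q never enters the attractor, so Keeper can avoid the target forever.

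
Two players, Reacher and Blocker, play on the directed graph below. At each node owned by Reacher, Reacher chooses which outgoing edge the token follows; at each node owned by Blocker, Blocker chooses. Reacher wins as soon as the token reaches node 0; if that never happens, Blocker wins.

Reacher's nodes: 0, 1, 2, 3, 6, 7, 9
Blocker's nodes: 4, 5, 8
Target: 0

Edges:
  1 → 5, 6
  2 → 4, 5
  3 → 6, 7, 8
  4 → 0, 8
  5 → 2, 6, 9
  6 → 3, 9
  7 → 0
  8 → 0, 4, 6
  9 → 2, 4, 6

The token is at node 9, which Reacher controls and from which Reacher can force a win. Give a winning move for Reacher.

6

A0 = {0}
A1: add {7} — 7 (Reacher) has 7→0.
A2: add {3} — 3 (Reacher) has 3→7.
A3: add {6} — 6 (Reacher) has 6→3.
A4: add {1, 9} — 1 (Reacher) has 1→6; 9 (Reacher) has 9→6.
A5 = A4; e.g. 2 (Reacher) has no edge into A4. Fixed point.
From 9, successor 6 is in the attractor (rank 3); the other successors 2, 4 are not.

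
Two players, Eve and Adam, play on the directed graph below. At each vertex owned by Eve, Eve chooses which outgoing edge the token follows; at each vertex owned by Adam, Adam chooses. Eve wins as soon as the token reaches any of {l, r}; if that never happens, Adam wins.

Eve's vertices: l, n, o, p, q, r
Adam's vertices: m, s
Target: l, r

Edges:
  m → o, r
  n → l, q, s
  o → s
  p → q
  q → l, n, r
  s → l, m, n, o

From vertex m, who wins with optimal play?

Adam

A0 = {l, r}
A1: add {n, q} — n (Eve) has n→l; q (Eve) has q→l.
A2: add {p} — p (Eve) has p→q.
A3 = A2; e.g. m (Adam) can still go to o. Fixed point.
m never enters the attractor, so Adam can avoid the target forever.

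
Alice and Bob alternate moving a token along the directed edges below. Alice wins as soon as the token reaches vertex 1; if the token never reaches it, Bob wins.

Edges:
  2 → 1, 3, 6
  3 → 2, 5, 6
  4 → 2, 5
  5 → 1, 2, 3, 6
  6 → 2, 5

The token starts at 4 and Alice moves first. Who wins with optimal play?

Track states (vertex, player-to-move).
A0 = {(1,Alice), (1,Bob)}
A1: add {(2,Alice), (5,Alice)}.
A2: add {(4,Bob), (6,Bob)}.
A3: add {(3,Alice)}.
A4 = A3; e.g. (2,Bob) stays out. (4,Alice) never enters ⇒ Bob avoids the target.

Bob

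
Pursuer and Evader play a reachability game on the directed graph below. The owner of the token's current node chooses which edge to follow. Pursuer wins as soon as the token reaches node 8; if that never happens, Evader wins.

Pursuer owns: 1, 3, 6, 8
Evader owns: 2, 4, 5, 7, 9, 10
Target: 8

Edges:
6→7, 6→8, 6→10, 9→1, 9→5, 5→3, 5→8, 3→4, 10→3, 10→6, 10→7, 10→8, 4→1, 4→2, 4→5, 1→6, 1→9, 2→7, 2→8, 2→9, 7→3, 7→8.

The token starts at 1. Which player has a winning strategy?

A0 = {8}
A1: add {6} — 6 (Pursuer) has 6→8.
A2: add {1} — 1 (Pursuer) has 1→6.
A3 = A2; e.g. 2 (Evader) can still go to 7. Fixed point.
1 ∈ A2, so Pursuer can force the target.

Pursuer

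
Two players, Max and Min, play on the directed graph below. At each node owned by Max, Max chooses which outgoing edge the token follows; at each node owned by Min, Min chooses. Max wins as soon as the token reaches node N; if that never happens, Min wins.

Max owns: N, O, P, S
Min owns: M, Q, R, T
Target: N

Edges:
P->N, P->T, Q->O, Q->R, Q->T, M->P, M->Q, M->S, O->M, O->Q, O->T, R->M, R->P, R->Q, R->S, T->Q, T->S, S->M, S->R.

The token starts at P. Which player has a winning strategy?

Max

A0 = {N}
A1: add {P} — P (Max) has P→N.
A2 = A1; e.g. M (Min) can still go to Q. Fixed point.
P ∈ A1, so Max can force the target.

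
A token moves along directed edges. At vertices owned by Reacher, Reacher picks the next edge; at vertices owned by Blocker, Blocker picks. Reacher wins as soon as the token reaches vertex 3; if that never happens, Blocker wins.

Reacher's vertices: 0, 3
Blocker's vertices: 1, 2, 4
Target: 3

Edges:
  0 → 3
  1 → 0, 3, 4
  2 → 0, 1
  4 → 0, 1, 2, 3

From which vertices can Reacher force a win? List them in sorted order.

A0 = {3}
A1: add {0} — 0 (Reacher) has 0→3.
A2 = A1; e.g. 1 (Blocker) can still go to 4. Fixed point.
Reacher's winning region = {0, 3}.

0, 3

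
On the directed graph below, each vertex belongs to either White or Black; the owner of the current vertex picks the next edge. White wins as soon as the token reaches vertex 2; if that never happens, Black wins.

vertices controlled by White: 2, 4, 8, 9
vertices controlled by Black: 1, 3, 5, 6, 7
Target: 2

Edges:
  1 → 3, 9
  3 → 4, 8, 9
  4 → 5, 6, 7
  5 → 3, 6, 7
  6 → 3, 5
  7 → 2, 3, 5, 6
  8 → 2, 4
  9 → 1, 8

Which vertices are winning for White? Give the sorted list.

2, 8, 9

A0 = {2}
A1: add {8} — 8 (White) has 8→2.
A2: add {9} — 9 (White) has 9→8.
A3 = A2; e.g. 1 (Black) can still go to 3. Fixed point.
White's winning region = {2, 8, 9}.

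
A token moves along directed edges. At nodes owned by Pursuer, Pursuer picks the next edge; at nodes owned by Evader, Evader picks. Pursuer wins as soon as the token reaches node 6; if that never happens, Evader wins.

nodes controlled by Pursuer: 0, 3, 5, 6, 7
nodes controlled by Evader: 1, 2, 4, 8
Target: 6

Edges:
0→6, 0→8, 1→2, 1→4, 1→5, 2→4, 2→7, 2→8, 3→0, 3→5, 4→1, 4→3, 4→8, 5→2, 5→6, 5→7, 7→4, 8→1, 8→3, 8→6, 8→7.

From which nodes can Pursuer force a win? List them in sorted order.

0, 3, 5, 6

A0 = {6}
A1: add {0, 5} — 0 (Pursuer) has 0→6; 5 (Pursuer) has 5→6.
A2: add {3} — 3 (Pursuer) has 3→0.
A3 = A2; e.g. 1 (Evader) can still go to 2. Fixed point.
Pursuer's winning region = {0, 3, 5, 6}.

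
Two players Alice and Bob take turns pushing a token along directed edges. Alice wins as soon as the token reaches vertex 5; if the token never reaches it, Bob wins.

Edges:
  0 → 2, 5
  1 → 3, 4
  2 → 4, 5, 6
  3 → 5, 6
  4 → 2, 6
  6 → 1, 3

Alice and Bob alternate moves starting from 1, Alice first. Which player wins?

Bob

Track states (vertex, player-to-move).
A0 = {(5,Alice), (5,Bob)}
A1: add {(0,Alice), (2,Alice), (3,Alice)}.
A2: add {(0,Bob)}.
A3 = A2; e.g. (1,Alice) stays out. (1,Alice) never enters ⇒ Bob avoids the target.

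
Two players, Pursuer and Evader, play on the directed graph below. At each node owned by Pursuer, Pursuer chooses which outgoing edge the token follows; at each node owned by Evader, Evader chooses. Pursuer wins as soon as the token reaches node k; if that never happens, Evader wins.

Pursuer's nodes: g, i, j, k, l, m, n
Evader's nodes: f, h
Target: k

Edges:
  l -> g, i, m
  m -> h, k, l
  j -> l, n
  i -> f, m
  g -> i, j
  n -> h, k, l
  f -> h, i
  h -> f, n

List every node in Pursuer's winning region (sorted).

A0 = {k}
A1: add {m, n} — m (Pursuer) has m→k; n (Pursuer) has n→k.
A2: add {i, j, l} — i (Pursuer) has i→m; j (Pursuer) has j→n; l (Pursuer) has l→m.
A3: add {g} — g (Pursuer) has g→i.
A4 = A3; e.g. f (Evader) can still go to h. Fixed point.
Pursuer's winning region = {g, i, j, k, l, m, n}.

g, i, j, k, l, m, n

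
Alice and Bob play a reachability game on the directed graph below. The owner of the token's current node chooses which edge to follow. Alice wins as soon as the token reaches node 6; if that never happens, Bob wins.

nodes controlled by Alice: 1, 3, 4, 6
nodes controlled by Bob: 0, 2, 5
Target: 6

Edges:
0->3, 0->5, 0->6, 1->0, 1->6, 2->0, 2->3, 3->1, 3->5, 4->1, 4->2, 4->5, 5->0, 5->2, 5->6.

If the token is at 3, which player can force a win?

A0 = {6}
A1: add {1} — 1 (Alice) has 1→6.
A2: add {3, 4} — 3 (Alice) has 3→1; 4 (Alice) has 4→1.
A3 = A2; e.g. 0 (Bob) can still go to 5. Fixed point.
3 ∈ A2, so Alice can force the target.

Alice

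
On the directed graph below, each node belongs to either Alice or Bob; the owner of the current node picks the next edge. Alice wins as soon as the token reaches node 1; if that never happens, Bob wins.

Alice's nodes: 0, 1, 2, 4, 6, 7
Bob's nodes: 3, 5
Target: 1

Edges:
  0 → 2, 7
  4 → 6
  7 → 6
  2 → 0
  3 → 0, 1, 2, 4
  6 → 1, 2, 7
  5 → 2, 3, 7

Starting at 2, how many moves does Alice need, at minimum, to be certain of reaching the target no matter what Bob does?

A0 = {1}
A1: add {6} — 6 (Alice) has 6→1.
A2: add {4, 7} — 4 (Alice) has 4→6; 7 (Alice) has 7→6.
A3: add {0} — 0 (Alice) has 0→7.
A4: add {2} — 2 (Alice) has 2→0.
2 enters the attractor at level 4, so Alice can force the target in 4 moves from there.

4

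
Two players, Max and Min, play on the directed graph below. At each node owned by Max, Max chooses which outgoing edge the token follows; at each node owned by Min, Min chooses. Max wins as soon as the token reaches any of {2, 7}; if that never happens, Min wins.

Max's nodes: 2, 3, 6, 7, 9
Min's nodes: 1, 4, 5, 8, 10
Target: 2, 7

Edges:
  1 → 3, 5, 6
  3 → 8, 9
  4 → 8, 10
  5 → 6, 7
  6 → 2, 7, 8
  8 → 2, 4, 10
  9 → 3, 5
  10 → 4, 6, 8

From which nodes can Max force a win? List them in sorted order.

A0 = {2, 7}
A1: add {6} — 6 (Max) has 6→2.
A2: add {5} — 5 (Min): all of {6, 7} already in.
A3: add {9} — 9 (Max) has 9→5.
A4: add {3} — 3 (Max) has 3→9.
A5: add {1} — 1 (Min): all of {3, 5, 6} already in.
A6 = A5; e.g. 4 (Min) can still go to 8. Fixed point.
Max's winning region = {1, 2, 3, 5, 6, 7, 9}.

1, 2, 3, 5, 6, 7, 9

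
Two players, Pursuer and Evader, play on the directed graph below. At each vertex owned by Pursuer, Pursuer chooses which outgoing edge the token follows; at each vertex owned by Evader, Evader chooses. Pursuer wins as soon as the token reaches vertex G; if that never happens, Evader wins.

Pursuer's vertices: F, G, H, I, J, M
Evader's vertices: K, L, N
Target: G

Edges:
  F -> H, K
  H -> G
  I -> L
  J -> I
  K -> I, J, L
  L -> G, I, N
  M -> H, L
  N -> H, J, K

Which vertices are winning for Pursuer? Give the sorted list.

A0 = {G}
A1: add {H} — H (Pursuer) has H→G.
A2: add {F, M} — F (Pursuer) has F→H; M (Pursuer) has M→H.
A3 = A2; e.g. I (Pursuer) has no edge into A2. Fixed point.
Pursuer's winning region = {F, G, H, M}.

F, G, H, M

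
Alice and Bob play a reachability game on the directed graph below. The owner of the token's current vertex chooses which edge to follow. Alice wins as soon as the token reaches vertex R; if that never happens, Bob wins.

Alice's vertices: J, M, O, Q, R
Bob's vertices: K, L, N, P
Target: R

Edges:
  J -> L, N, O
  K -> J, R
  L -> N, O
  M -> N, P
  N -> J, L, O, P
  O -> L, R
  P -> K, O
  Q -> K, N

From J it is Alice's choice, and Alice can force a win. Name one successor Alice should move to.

A0 = {R}
A1: add {O} — O (Alice) has O→R.
A2: add {J} — J (Alice) has J→O.
A3: add {K} — K (Bob): all of {J, R} already in.
A4: add {P, Q} — P (Bob): all of {K, O} already in; Q (Alice) has Q→K.
A5: add {M} — M (Alice) has M→P.
A6 = A5; e.g. L (Bob) can still go to N. Fixed point.
From J, successor O is in the attractor (rank 1); the other successors L, N are not.

O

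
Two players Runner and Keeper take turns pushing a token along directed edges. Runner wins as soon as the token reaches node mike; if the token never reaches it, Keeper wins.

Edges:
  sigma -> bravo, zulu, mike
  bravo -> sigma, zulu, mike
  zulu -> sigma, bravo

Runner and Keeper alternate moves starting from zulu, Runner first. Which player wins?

Keeper

Track states (vertex, player-to-move).
A0 = {(mike,Runner), (mike,Keeper)}
A1: add {(sigma,Runner), (bravo,Runner)}.
A2: add {(zulu,Keeper)}.
A3 = A2; e.g. (sigma,Keeper) stays out. (zulu,Runner) never enters ⇒ Keeper avoids the target.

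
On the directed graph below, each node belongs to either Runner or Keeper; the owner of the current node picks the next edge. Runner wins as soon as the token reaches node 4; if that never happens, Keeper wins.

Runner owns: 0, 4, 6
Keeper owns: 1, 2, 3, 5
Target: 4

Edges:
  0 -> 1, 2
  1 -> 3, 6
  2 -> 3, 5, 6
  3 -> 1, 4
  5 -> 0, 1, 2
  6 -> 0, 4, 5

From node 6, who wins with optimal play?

A0 = {4}
A1: add {6} — 6 (Runner) has 6→4.
A2 = A1; e.g. 0 (Runner) has no edge into A1. Fixed point.
6 ∈ A1, so Runner can force the target.

Runner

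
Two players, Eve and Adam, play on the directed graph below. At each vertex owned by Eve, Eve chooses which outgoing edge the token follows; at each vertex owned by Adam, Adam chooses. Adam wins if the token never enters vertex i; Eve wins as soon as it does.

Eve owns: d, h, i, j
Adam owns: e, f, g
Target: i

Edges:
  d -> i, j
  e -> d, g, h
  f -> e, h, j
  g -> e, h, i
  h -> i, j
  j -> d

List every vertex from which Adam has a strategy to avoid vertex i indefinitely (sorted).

A0 = {i}
A1: add {d, h} — d (Eve) has d→i; h (Eve) has h→i.
A2: add {j} — j (Eve) has j→d.
A3 = A2; e.g. e (Adam) can still go to g. Fixed point.
Eve's attractor = {d, h, i, j}; Adam avoids the target exactly from the complement.

e, f, g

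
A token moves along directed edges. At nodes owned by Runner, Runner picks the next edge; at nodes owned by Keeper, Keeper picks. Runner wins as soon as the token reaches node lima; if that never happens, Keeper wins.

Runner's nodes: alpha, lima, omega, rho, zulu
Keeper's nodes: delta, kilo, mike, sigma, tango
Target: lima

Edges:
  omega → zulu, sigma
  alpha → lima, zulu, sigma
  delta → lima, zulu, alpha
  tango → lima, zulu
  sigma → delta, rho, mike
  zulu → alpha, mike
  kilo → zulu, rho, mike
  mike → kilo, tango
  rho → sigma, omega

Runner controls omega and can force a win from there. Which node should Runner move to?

A0 = {lima}
A1: add {alpha} — alpha (Runner) has alpha→lima.
A2: add {zulu} — zulu (Runner) has zulu→alpha.
A3: add {delta, omega, tango} — delta (Keeper): all of {lima, zulu, alpha} already in; omega (Runner) has omega→zulu; tango (Keeper): all of {lima, zulu} already in.
A4: add {rho} — rho (Runner) has rho→omega.
A5 = A4; e.g. sigma (Keeper) can still go to mike. Fixed point.
From omega, successor zulu is in the attractor (rank 2); the other successor sigma is not.

zulu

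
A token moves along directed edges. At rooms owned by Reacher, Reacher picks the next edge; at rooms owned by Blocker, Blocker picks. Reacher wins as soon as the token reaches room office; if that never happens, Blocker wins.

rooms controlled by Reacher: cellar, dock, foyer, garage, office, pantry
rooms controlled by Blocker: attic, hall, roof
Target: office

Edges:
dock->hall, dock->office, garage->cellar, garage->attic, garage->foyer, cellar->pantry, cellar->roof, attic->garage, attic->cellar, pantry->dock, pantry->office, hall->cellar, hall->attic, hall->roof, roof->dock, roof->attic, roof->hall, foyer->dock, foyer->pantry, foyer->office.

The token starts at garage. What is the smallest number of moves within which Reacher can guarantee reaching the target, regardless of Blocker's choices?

A0 = {office}
A1: add {dock, foyer, pantry} — dock (Reacher) has dock→office; pantry (Reacher) has pantry→office; foyer (Reacher) has foyer→office.
A2: add {cellar, garage} — garage (Reacher) has garage→foyer; cellar (Reacher) has cellar→pantry.
garage enters the attractor at level 2, so Reacher can force the target in 2 moves from there.

2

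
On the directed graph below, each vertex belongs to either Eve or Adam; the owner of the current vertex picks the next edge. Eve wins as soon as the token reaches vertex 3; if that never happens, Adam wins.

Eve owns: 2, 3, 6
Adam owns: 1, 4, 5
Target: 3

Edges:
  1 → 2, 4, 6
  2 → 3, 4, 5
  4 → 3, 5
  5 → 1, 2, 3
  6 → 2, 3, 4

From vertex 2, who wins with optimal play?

Eve

A0 = {3}
A1: add {2, 6} — 2 (Eve) has 2→3; 6 (Eve) has 6→3.
A2 = A1; e.g. 1 (Adam) can still go to 4. Fixed point.
2 ∈ A1, so Eve can force the target.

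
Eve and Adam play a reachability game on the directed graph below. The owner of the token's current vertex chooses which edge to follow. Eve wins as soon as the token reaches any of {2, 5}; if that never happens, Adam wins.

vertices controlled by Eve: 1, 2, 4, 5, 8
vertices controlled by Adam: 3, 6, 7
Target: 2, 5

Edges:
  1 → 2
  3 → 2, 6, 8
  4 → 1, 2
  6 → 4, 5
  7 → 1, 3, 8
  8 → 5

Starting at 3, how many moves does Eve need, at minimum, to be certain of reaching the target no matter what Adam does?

A0 = {2, 5}
A1: add {1, 4, 8} — 1 (Eve) has 1→2; 4 (Eve) has 4→2; 8 (Eve) has 8→5.
A2: add {6} — 6 (Adam): all of {4, 5} already in.
A3: add {3} — 3 (Adam): all of {2, 6, 8} already in.
3 enters the attractor at level 3, so Eve can force the target in 3 moves from there.

3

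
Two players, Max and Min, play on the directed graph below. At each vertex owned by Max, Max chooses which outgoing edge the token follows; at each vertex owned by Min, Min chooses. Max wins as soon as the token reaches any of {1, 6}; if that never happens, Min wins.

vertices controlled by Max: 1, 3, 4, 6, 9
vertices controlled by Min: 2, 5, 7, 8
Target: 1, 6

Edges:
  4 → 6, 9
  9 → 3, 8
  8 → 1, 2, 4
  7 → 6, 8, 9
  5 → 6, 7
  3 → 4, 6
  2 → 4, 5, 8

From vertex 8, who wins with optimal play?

A0 = {1, 6}
A1: add {3, 4} — 3 (Max) has 3→6; 4 (Max) has 4→6.
A2: add {9} — 9 (Max) has 9→3.
A3 = A2; e.g. 2 (Min) can still go to 5. Fixed point.
8 never enters the attractor, so Min can avoid the target forever.

Min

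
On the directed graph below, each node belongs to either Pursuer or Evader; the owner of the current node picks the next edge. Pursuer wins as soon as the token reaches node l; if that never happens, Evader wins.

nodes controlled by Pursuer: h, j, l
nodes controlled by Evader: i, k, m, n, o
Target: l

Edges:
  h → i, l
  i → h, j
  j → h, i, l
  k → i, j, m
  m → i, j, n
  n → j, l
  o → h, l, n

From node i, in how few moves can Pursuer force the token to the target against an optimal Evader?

2

A0 = {l}
A1: add {h, j} — h (Pursuer) has h→l; j (Pursuer) has j→l.
A2: add {i, n} — i (Evader): all of {h, j} already in; n (Evader): all of {j, l} already in.
i enters the attractor at level 2, so Pursuer can force the target in 2 moves from there.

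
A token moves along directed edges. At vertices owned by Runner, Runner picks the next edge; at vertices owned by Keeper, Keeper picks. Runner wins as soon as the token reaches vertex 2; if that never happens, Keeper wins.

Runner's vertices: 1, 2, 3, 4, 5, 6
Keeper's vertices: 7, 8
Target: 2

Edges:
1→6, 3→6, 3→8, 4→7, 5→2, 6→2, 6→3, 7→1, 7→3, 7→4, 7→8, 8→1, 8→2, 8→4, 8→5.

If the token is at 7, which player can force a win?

A0 = {2}
A1: add {5, 6} — 5 (Runner) has 5→2; 6 (Runner) has 6→2.
A2: add {1, 3} — 1 (Runner) has 1→6; 3 (Runner) has 3→6.
A3 = A2; e.g. 4 (Runner) has no edge into A2. Fixed point.
7 never enters the attractor, so Keeper can avoid the target forever.

Keeper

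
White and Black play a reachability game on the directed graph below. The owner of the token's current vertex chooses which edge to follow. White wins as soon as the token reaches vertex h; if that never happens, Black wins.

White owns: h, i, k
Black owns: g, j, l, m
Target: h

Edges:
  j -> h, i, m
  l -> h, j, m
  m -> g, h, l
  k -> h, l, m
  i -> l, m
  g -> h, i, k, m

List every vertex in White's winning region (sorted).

A0 = {h}
A1: add {k} — k (White) has k→h.
A2 = A1; e.g. g (Black) can still go to i. Fixed point.
White's winning region = {h, k}.

h, k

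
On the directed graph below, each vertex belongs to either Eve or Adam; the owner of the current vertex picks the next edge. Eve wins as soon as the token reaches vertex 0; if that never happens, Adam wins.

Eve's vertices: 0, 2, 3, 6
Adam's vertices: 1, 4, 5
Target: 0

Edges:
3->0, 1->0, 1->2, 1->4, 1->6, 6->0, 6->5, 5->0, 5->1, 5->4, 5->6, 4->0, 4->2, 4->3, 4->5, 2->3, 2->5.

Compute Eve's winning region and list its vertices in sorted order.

0, 2, 3, 6

A0 = {0}
A1: add {3, 6} — 3 (Eve) has 3→0; 6 (Eve) has 6→0.
A2: add {2} — 2 (Eve) has 2→3.
A3 = A2; e.g. 1 (Adam) can still go to 4. Fixed point.
Eve's winning region = {0, 2, 3, 6}.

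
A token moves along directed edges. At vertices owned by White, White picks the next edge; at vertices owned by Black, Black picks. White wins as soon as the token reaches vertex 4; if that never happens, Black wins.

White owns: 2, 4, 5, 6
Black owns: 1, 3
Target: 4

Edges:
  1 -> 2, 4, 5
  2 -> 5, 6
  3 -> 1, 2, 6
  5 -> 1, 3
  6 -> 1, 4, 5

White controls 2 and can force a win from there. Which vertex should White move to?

A0 = {4}
A1: add {6} — 6 (White) has 6→4.
A2: add {2} — 2 (White) has 2→6.
A3 = A2; e.g. 1 (Black) can still go to 5. Fixed point.
From 2, successor 6 is in the attractor (rank 1); the other successor 5 is not.

6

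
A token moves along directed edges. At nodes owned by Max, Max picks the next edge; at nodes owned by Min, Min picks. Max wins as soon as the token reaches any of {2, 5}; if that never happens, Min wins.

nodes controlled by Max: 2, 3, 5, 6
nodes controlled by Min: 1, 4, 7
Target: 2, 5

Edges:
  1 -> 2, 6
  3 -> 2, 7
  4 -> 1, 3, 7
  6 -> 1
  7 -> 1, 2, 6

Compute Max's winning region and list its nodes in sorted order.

2, 3, 5

A0 = {2, 5}
A1: add {3} — 3 (Max) has 3→2.
A2 = A1; e.g. 1 (Min) can still go to 6. Fixed point.
Max's winning region = {2, 3, 5}.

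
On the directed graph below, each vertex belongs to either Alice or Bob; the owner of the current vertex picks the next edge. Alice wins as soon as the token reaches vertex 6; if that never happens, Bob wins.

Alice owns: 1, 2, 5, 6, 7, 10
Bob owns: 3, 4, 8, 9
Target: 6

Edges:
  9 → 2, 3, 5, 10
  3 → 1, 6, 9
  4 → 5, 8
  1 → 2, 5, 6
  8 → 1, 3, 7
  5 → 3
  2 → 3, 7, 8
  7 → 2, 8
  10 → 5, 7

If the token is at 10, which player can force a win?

Bob

A0 = {6}
A1: add {1} — 1 (Alice) has 1→6.
A2 = A1; e.g. 2 (Alice) has no edge into A1. Fixed point.
10 never enters the attractor, so Bob can avoid the target forever.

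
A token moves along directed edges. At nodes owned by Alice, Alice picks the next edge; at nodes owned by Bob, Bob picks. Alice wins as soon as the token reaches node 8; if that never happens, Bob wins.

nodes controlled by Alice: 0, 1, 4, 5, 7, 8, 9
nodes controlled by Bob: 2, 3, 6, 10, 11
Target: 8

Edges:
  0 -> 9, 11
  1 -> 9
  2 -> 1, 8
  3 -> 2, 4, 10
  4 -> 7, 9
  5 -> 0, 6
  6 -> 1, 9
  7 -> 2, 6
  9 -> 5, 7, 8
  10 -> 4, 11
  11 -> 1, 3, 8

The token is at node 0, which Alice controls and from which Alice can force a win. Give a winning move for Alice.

A0 = {8}
A1: add {9} — 9 (Alice) has 9→8.
A2: add {0, 1, 4} — 0 (Alice) has 0→9; 1 (Alice) has 1→9; 4 (Alice) has 4→9.
A3: add {2, 5, 6} — 2 (Bob): all of {1, 8} already in; 5 (Alice) has 5→0; 6 (Bob): all of {1, 9} already in.
A4: add {7} — 7 (Alice) has 7→2.
A5 = A4; e.g. 3 (Bob) can still go to 10. Fixed point.
From 0, successor 9 is in the attractor (rank 1); the other successor 11 is not.

9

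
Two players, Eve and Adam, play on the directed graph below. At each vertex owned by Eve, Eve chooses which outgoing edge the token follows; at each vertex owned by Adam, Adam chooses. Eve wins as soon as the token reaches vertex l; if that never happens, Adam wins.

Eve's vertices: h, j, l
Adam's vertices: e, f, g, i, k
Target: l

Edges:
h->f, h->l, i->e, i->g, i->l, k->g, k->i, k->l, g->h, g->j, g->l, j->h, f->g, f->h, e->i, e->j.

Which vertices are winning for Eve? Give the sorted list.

f, g, h, j, l

A0 = {l}
A1: add {h} — h (Eve) has h→l.
A2: add {j} — j (Eve) has j→h.
A3: add {g} — g (Adam): all of {h, j, l} already in.
A4: add {f} — f (Adam): all of {g, h} already in.
A5 = A4; e.g. e (Adam) can still go to i. Fixed point.
Eve's winning region = {f, g, h, j, l}.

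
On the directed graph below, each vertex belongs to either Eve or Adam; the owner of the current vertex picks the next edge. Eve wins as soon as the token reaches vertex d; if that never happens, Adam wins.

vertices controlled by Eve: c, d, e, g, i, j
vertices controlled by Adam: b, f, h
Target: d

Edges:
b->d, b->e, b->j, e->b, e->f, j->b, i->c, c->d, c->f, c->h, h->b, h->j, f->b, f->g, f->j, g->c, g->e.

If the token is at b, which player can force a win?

A0 = {d}
A1: add {c} — c (Eve) has c→d.
A2: add {g, i} — g (Eve) has g→c; i (Eve) has i→c.
A3 = A2; e.g. b (Adam) can still go to e. Fixed point.
b never enters the attractor, so Adam can avoid the target forever.

Adam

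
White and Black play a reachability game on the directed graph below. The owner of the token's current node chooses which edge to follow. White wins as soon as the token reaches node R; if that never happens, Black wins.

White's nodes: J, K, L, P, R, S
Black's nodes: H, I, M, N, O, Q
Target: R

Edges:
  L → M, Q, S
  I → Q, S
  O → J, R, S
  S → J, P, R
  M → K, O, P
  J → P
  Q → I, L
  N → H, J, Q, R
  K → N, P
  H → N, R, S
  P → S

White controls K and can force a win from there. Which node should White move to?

A0 = {R}
A1: add {S} — S (White) has S→R.
A2: add {L, P} — L (White) has L→S; P (White) has P→S.
A3: add {J, K} — J (White) has J→P; K (White) has K→P.
A4: add {O} — O (Black): all of {J, R, S} already in.
A5: add {M} — M (Black): all of {K, O, P} already in.
A6 = A5; e.g. H (Black) can still go to N. Fixed point.
From K, successor P is in the attractor (rank 2); the other successor N is not.

P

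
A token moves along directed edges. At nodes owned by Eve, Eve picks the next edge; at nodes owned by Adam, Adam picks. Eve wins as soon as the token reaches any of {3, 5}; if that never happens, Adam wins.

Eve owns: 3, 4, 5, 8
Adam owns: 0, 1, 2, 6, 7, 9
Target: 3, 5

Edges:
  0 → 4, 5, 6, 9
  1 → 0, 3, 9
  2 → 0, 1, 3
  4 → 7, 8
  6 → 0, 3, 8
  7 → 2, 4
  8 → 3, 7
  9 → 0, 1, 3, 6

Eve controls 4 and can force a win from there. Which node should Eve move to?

8

A0 = {3, 5}
A1: add {8} — 8 (Eve) has 8→3.
A2: add {4} — 4 (Eve) has 4→8.
A3 = A2; e.g. 0 (Adam) can still go to 6. Fixed point.
From 4, successor 8 is in the attractor (rank 1); the other successor 7 is not.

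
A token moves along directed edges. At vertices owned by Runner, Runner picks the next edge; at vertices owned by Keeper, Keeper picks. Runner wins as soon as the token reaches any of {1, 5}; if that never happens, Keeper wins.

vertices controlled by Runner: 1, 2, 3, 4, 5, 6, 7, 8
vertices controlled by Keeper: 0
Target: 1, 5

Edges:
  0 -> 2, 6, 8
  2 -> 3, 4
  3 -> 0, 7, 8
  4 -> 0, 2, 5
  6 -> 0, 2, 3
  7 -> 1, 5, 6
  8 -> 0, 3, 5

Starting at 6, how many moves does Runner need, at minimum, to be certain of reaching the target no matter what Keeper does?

3

A0 = {1, 5}
A1: add {4, 7, 8} — 4 (Runner) has 4→5; 7 (Runner) has 7→1; 8 (Runner) has 8→5.
A2: add {2, 3} — 2 (Runner) has 2→4; 3 (Runner) has 3→7.
A3: add {6} — 6 (Runner) has 6→2.
6 enters the attractor at level 3, so Runner can force the target in 3 moves from there.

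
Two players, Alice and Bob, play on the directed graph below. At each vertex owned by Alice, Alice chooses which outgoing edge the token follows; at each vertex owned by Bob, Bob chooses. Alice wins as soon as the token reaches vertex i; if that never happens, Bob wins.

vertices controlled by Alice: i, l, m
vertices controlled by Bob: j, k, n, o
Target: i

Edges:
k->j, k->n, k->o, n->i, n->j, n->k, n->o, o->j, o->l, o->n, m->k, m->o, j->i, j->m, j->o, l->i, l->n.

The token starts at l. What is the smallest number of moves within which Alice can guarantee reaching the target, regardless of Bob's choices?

A0 = {i}
A1: add {l} — l (Alice) has l→i.
A2 = A1; e.g. j (Bob) can still go to m. Fixed point.
l enters the attractor at level 1, so Alice can force the target in 1 move from there.

1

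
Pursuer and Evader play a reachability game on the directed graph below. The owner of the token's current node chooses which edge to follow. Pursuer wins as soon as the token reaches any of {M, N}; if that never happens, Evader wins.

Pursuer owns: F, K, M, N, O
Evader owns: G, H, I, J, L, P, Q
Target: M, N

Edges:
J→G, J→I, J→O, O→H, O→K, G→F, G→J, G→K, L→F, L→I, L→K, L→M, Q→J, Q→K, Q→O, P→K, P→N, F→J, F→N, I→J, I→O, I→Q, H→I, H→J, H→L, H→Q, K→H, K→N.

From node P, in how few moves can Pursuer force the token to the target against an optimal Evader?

2

A0 = {M, N}
A1: add {F, K} — F (Pursuer) has F→N; K (Pursuer) has K→N.
A2: add {O, P} — O (Pursuer) has O→K; P (Evader): all of {K, N} already in.
A3 = A2; e.g. G (Evader) can still go to J. Fixed point.
P enters the attractor at level 2, so Pursuer can force the target in 2 moves from there.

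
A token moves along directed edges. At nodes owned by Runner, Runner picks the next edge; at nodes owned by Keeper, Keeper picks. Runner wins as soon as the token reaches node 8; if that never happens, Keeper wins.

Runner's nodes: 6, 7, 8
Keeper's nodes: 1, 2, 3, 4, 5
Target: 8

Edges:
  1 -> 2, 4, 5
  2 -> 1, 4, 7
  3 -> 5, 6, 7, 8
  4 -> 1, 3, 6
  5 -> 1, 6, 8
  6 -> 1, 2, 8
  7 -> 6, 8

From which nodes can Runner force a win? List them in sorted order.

6, 7, 8

A0 = {8}
A1: add {6, 7} — 6 (Runner) has 6→8; 7 (Runner) has 7→8.
A2 = A1; e.g. 1 (Keeper) can still go to 2. Fixed point.
Runner's winning region = {6, 7, 8}.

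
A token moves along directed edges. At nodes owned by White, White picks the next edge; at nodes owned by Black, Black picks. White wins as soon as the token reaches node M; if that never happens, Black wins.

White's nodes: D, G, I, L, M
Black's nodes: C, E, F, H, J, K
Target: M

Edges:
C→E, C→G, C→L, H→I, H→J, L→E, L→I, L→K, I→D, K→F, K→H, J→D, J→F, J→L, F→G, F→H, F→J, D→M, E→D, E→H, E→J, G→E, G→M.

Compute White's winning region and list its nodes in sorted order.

D, G, I, L, M

A0 = {M}
A1: add {D, G} — D (White) has D→M; G (White) has G→M.
A2: add {I} — I (White) has I→D.
A3: add {L} — L (White) has L→I.
A4 = A3; e.g. C (Black) can still go to E. Fixed point.
White's winning region = {D, G, I, L, M}.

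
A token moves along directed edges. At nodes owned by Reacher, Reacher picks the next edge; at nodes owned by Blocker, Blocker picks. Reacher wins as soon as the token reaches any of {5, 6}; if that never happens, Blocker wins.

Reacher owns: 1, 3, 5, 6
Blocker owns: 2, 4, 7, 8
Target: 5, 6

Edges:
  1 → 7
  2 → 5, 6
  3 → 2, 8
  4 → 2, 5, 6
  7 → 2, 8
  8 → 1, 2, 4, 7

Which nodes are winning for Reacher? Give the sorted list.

A0 = {5, 6}
A1: add {2} — 2 (Blocker): all of {5, 6} already in.
A2: add {3, 4} — 3 (Reacher) has 3→2; 4 (Blocker): all of {2, 5, 6} already in.
A3 = A2; e.g. 1 (Reacher) has no edge into A2. Fixed point.
Reacher's winning region = {2, 3, 4, 5, 6}.

2, 3, 4, 5, 6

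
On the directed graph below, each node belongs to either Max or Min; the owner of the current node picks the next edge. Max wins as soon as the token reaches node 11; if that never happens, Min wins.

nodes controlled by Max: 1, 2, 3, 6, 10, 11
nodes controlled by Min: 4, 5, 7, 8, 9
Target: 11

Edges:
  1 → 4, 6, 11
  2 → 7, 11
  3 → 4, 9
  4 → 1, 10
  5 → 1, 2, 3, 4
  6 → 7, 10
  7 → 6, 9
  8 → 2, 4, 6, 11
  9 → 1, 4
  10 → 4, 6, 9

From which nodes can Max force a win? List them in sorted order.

1, 2, 11

A0 = {11}
A1: add {1, 2} — 1 (Max) has 1→11; 2 (Max) has 2→11.
A2 = A1; e.g. 3 (Max) has no edge into A1. Fixed point.
Max's winning region = {1, 2, 11}.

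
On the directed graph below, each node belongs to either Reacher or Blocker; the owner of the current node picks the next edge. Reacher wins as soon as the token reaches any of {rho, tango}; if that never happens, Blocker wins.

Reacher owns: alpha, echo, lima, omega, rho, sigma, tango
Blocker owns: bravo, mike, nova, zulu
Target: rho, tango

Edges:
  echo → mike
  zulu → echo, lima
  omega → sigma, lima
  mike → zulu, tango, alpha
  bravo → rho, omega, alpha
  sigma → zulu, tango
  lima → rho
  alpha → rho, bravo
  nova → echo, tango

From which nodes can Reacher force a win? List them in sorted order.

A0 = {rho, tango}
A1: add {alpha, lima, sigma} — sigma (Reacher) has sigma→tango; lima (Reacher) has lima→rho; alpha (Reacher) has alpha→rho.
A2: add {omega} — omega (Reacher) has omega→sigma.
A3: add {bravo} — bravo (Blocker): all of {rho, omega, alpha} already in.
A4 = A3; e.g. echo (Reacher) has no edge into A3. Fixed point.
Reacher's winning region = {alpha, bravo, lima, omega, rho, sigma, tango}.

alpha, bravo, lima, omega, rho, sigma, tango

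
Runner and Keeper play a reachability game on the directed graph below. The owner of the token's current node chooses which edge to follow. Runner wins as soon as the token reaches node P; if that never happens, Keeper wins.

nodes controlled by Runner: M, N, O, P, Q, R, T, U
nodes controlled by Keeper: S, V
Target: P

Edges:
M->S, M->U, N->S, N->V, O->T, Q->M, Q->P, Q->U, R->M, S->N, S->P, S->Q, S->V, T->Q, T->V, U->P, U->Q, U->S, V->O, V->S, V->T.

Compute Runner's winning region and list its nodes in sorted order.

A0 = {P}
A1: add {Q, U} — Q (Runner) has Q→P; U (Runner) has U→P.
A2: add {M, T} — M (Runner) has M→U; T (Runner) has T→Q.
A3: add {O, R} — O (Runner) has O→T; R (Runner) has R→M.
A4 = A3; e.g. N (Runner) has no edge into A3. Fixed point.
Runner's winning region = {M, O, P, Q, R, T, U}.

M, O, P, Q, R, T, U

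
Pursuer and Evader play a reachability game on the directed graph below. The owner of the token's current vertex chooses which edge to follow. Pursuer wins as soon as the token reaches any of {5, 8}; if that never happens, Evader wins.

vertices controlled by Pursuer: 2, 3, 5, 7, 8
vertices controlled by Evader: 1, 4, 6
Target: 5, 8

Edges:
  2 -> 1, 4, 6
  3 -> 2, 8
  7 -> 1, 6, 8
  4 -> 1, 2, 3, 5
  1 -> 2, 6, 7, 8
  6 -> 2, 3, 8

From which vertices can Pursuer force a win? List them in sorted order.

A0 = {5, 8}
A1: add {3, 7} — 3 (Pursuer) has 3→8; 7 (Pursuer) has 7→8.
A2 = A1; e.g. 1 (Evader) can still go to 2. Fixed point.
Pursuer's winning region = {3, 5, 7, 8}.

3, 5, 7, 8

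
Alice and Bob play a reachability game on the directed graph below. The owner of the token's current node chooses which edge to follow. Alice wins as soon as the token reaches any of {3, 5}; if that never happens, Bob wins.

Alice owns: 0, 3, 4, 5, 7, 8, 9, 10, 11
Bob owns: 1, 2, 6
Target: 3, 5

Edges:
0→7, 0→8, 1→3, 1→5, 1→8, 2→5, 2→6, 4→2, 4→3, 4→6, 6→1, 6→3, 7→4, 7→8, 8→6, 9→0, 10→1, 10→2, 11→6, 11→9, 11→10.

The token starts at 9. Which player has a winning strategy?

A0 = {3, 5}
A1: add {4} — 4 (Alice) has 4→3.
A2: add {7} — 7 (Alice) has 7→4.
A3: add {0} — 0 (Alice) has 0→7.
A4: add {9} — 9 (Alice) has 9→0.
9 ∈ A4, so Alice can force the target.

Alice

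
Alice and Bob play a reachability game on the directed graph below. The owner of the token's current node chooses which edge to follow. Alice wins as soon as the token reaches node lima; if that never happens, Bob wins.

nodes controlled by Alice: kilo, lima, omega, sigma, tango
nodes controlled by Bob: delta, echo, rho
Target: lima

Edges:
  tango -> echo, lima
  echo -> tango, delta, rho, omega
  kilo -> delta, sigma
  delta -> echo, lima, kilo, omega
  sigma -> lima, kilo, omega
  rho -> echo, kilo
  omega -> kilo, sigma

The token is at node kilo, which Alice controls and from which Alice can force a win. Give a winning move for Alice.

sigma

A0 = {lima}
A1: add {sigma, tango} — tango (Alice) has tango→lima; sigma (Alice) has sigma→lima.
A2: add {kilo, omega} — kilo (Alice) has kilo→sigma; omega (Alice) has omega→sigma.
A3 = A2; e.g. echo (Bob) can still go to delta. Fixed point.
From kilo, successor sigma is in the attractor (rank 1); the other successor delta is not.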